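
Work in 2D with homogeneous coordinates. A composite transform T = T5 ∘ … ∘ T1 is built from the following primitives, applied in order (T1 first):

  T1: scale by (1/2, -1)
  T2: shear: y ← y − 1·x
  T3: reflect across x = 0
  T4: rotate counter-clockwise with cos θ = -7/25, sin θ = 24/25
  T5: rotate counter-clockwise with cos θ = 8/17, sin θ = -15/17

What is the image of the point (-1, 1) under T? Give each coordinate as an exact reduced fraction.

T(p) = (601/850, -7/850)

T1 scale by (1/2, -1): (-1, 1) → (-1/2, -1)
T2 shear: y ← y − 1·x: (-1/2, -1) → (-1/2, -1/2)
T3 reflect across x = 0: (-1/2, -1/2) → (1/2, -1/2)
T4 rotate counter-clockwise with cos θ = -7/25, sin θ = 24/25: (1/2, -1/2) → (17/50, 31/50)
T5 rotate counter-clockwise with cos θ = 8/17, sin θ = -15/17: (17/50, 31/50) → (601/850, -7/850)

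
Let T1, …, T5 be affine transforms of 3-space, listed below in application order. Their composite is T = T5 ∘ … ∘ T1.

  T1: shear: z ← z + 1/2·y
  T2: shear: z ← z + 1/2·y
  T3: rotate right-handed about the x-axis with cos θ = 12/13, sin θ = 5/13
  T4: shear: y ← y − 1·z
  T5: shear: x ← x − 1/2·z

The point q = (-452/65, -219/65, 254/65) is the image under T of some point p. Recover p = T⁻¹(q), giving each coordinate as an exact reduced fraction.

p = (-5, 2, 7/5)

T1 = [1 0 0 0; 0 1 0 0; 0 1/2 1 0; 0 0 0 1]
T2·T1 = [1 0 0 0; 0 1 0 0; 0 1 1 0; 0 0 0 1]
T3·…·T1 = [1 0 0 0; 0 7/13 -5/13 0; 0 17/13 12/13 0; 0 0 0 1]
T4·…·T1 = [1 0 0 0; 0 -10/13 -17/13 0; 0 17/13 12/13 0; 0 0 0 1]
T5·…·T1 = [1 -17/26 -6/13 0; 0 -10/13 -17/13 0; 0 17/13 12/13 0; 0 0 0 1]
det M = 1; M⁻¹ = [1 0 1/2 0; 0 12/13 17/13 0; 0 -17/13 -10/13 0; 0 0 0 1]
M⁻¹ · (-452/65, -219/65, 254/65)ᵀ = (-5, 2, 7/5)ᵀ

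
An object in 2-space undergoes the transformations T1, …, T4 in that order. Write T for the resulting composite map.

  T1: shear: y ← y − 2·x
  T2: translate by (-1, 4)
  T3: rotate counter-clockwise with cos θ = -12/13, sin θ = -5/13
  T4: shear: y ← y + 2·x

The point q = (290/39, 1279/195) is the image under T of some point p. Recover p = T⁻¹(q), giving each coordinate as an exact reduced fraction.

p = (-8/3, 6/5)

T1 = [1 0 0; -2 1 0; 0 0 1]
T2·T1 = [1 0 -1; -2 1 4; 0 0 1]
T3·…·T1 = [-22/13 5/13 32/13; 19/13 -12/13 -43/13; 0 0 1]
T4·…·T1 = [-22/13 5/13 32/13; -25/13 -2/13 21/13; 0 0 1]
det M = 1; M⁻¹ = [-2/13 -5/13 1; 25/13 -22/13 -2; 0 0 1]
M⁻¹ · (290/39, 1279/195)ᵀ = (-8/3, 6/5)ᵀ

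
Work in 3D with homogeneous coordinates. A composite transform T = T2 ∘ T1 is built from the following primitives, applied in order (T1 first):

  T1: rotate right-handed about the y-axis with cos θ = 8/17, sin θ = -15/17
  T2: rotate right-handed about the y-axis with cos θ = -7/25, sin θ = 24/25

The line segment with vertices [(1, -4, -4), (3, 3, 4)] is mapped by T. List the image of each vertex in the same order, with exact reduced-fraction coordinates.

image vertices: (-52/25, -4, -89/25), (84/17, 3, 13/17)

T1 rotate right-handed about the y-axis with cos θ = 8/17, sin θ = -15/17: (1, -4, -4) → (4, -4, -1); (3, 3, 4) → (-36/17, 3, 77/17)
T2 rotate right-handed about the y-axis with cos θ = -7/25, sin θ = 24/25: (4, -4, -1) → (-52/25, -4, -89/25); (-36/17, 3, 77/17) → (84/17, 3, 13/17)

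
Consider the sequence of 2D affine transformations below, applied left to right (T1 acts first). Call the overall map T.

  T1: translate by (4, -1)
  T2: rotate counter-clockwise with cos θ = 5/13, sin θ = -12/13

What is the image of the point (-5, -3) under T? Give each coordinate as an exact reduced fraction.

T1 translate by (4, -1): (-5, -3) → (-1, -4)
T2 rotate counter-clockwise with cos θ = 5/13, sin θ = -12/13: (-1, -4) → (-53/13, -8/13)

T(p) = (-53/13, -8/13)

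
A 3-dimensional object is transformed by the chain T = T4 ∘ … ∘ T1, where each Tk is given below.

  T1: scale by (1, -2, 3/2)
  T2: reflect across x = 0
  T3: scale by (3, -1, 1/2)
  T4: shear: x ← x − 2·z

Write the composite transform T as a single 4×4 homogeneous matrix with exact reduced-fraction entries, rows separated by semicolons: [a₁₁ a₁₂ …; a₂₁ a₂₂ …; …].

T = [-3 0 -3/2 0; 0 2 0 0; 0 0 3/4 0; 0 0 0 1]

T1 = [1 0 0 0; 0 -2 0 0; 0 0 3/2 0; 0 0 0 1]
T2·T1 = [-1 0 0 0; 0 -2 0 0; 0 0 3/2 0; 0 0 0 1]
T3·…·T1 = [-3 0 0 0; 0 2 0 0; 0 0 3/4 0; 0 0 0 1]
T4·…·T1 = [-3 0 -3/2 0; 0 2 0 0; 0 0 3/4 0; 0 0 0 1]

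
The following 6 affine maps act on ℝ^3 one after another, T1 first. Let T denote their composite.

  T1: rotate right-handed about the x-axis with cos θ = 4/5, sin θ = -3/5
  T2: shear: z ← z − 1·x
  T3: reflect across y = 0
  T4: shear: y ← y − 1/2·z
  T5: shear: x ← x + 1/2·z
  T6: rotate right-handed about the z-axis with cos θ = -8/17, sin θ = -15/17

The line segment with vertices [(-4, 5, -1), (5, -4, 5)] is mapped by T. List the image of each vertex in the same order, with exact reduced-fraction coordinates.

image vertices: (-213/170, 173/34, 1/5), (-531/170, -163/34, 7/5)

T1 rotate right-handed about the x-axis with cos θ = 4/5, sin θ = -3/5: (-4, 5, -1) → (-4, 17/5, -19/5); (5, -4, 5) → (5, -1/5, 32/5)
T2 shear: z ← z − 1·x: (-4, 17/5, -19/5) → (-4, 17/5, 1/5); (5, -1/5, 32/5) → (5, -1/5, 7/5)
T3 reflect across y = 0: (-4, 17/5, 1/5) → (-4, -17/5, 1/5); (5, -1/5, 7/5) → (5, 1/5, 7/5)
T4 shear: y ← y − 1/2·z: (-4, -17/5, 1/5) → (-4, -7/2, 1/5); (5, 1/5, 7/5) → (5, -1/2, 7/5)
T5 shear: x ← x + 1/2·z: (-4, -7/2, 1/5) → (-39/10, -7/2, 1/5); (5, -1/2, 7/5) → (57/10, -1/2, 7/5)
T6 rotate right-handed about the z-axis with cos θ = -8/17, sin θ = -15/17: (-39/10, -7/2, 1/5) → (-213/170, 173/34, 1/5); (57/10, -1/2, 7/5) → (-531/170, -163/34, 7/5)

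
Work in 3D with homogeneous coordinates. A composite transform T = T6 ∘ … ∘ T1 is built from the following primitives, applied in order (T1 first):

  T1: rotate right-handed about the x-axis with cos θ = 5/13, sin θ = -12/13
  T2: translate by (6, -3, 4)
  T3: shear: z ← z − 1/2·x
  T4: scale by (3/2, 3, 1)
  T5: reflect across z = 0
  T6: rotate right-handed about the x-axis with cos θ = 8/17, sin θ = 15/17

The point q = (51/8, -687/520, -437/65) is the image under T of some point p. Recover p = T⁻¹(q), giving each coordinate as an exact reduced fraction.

p = (-7/4, 1/5, 4/5)

T1 = [1 0 0 0; 0 5/13 12/13 0; 0 -12/13 5/13 0; 0 0 0 1]
T2·T1 = [1 0 0 6; 0 5/13 12/13 -3; 0 -12/13 5/13 4; 0 0 0 1]
T3·…·T1 = [1 0 0 6; 0 5/13 12/13 -3; -1/2 -12/13 5/13 1; 0 0 0 1]
T4·…·T1 = [3/2 0 0 9; 0 15/13 36/13 -9; -1/2 -12/13 5/13 1; 0 0 0 1]
T5·…·T1 = [3/2 0 0 9; 0 15/13 36/13 -9; 1/2 12/13 -5/13 -1; 0 0 0 1]
T6·…·T1 = [3/2 0 0 9; -15/34 -60/221 363/221 -57/17; 4/17 321/221 500/221 -143/17; 0 0 0 1]
det M = -9/2; M⁻¹ = [2/3 0 0 -6; -4/13 -500/663 121/221 63/13; 5/39 107/221 20/221 16/13; 0 0 0 1]
M⁻¹ · (51/8, -687/520, -437/65)ᵀ = (-7/4, 1/5, 4/5)ᵀ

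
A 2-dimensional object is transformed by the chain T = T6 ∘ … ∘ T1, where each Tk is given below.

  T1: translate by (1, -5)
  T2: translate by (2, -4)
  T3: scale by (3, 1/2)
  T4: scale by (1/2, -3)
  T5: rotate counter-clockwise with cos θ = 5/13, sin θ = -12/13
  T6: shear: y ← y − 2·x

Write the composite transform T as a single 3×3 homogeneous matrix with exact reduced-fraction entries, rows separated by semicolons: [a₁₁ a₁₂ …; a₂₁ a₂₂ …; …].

T1 = [1 0 1; 0 1 -5; 0 0 1]
T2·T1 = [1 0 3; 0 1 -9; 0 0 1]
T3·…·T1 = [3 0 9; 0 1/2 -9/2; 0 0 1]
T4·…·T1 = [3/2 0 9/2; 0 -3/2 27/2; 0 0 1]
T5·…·T1 = [15/26 -18/13 369/26; -18/13 -15/26 27/26; 0 0 1]
T6·…·T1 = [15/26 -18/13 369/26; -33/13 57/26 -711/26; 0 0 1]

T = [15/26 -18/13 369/26; -33/13 57/26 -711/26; 0 0 1]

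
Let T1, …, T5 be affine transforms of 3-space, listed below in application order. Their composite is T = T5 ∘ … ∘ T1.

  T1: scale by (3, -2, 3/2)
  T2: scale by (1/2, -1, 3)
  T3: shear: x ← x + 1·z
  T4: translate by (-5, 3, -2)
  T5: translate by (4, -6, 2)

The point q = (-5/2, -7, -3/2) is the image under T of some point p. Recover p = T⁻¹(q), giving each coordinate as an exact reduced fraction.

T1 = [3 0 0 0; 0 -2 0 0; 0 0 3/2 0; 0 0 0 1]
T2·T1 = [3/2 0 0 0; 0 2 0 0; 0 0 9/2 0; 0 0 0 1]
T3·…·T1 = [3/2 0 9/2 0; 0 2 0 0; 0 0 9/2 0; 0 0 0 1]
T4·…·T1 = [3/2 0 9/2 -5; 0 2 0 3; 0 0 9/2 -2; 0 0 0 1]
T5·…·T1 = [3/2 0 9/2 -1; 0 2 0 -3; 0 0 9/2 0; 0 0 0 1]
det M = 27/2; M⁻¹ = [2/3 0 -2/3 2/3; 0 1/2 0 3/2; 0 0 2/9 0; 0 0 0 1]
M⁻¹ · (-5/2, -7, -3/2)ᵀ = (0, -2, -1/3)ᵀ

p = (0, -2, -1/3)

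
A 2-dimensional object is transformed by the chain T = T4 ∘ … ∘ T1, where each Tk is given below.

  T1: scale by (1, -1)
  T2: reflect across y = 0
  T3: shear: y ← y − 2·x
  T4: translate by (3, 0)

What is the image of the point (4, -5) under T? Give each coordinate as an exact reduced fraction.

T(p) = (7, -13)

T1 scale by (1, -1): (4, -5) → (4, 5)
T2 reflect across y = 0: (4, 5) → (4, -5)
T3 shear: y ← y − 2·x: (4, -5) → (4, -13)
T4 translate by (3, 0): (4, -13) → (7, -13)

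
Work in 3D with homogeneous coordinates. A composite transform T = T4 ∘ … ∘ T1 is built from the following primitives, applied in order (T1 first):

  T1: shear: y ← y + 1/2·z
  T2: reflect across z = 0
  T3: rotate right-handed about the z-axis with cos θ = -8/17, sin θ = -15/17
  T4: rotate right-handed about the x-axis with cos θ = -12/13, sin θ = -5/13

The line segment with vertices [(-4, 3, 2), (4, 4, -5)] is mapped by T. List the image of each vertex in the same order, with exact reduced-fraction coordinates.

image vertices: (92/17, -506/221, 268/221), (-19/34, 1289/221, -660/221)

T1 shear: y ← y + 1/2·z: (-4, 3, 2) → (-4, 4, 2); (4, 4, -5) → (4, 3/2, -5)
T2 reflect across z = 0: (-4, 4, 2) → (-4, 4, -2); (4, 3/2, -5) → (4, 3/2, 5)
T3 rotate right-handed about the z-axis with cos θ = -8/17, sin θ = -15/17: (-4, 4, -2) → (92/17, 28/17, -2); (4, 3/2, 5) → (-19/34, -72/17, 5)
T4 rotate right-handed about the x-axis with cos θ = -12/13, sin θ = -5/13: (92/17, 28/17, -2) → (92/17, -506/221, 268/221); (-19/34, -72/17, 5) → (-19/34, 1289/221, -660/221)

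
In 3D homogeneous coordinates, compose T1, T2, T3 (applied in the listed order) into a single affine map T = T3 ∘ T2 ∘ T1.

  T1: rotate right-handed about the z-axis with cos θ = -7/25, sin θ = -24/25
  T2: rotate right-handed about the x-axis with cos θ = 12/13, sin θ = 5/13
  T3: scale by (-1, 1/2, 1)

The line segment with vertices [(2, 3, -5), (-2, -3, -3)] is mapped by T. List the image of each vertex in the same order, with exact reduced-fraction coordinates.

image vertices: (-58/25, -203/650, -369/65), (58/25, 1203/650, -111/65)

T1 rotate right-handed about the z-axis with cos θ = -7/25, sin θ = -24/25: (2, 3, -5) → (58/25, -69/25, -5); (-2, -3, -3) → (-58/25, 69/25, -3)
T2 rotate right-handed about the x-axis with cos θ = 12/13, sin θ = 5/13: (58/25, -69/25, -5) → (58/25, -203/325, -369/65); (-58/25, 69/25, -3) → (-58/25, 1203/325, -111/65)
T3 scale by (-1, 1/2, 1): (58/25, -203/325, -369/65) → (-58/25, -203/650, -369/65); (-58/25, 1203/325, -111/65) → (58/25, 1203/650, -111/65)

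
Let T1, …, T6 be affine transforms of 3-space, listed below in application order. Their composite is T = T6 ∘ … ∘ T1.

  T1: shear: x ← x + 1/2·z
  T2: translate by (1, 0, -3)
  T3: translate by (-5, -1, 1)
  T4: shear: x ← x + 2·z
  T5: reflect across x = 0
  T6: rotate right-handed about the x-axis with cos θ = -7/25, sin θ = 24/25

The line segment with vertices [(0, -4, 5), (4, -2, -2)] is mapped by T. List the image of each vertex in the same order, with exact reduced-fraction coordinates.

T1 shear: x ← x + 1/2·z: (0, -4, 5) → (5/2, -4, 5); (4, -2, -2) → (3, -2, -2)
T2 translate by (1, 0, -3): (5/2, -4, 5) → (7/2, -4, 2); (3, -2, -2) → (4, -2, -5)
T3 translate by (-5, -1, 1): (7/2, -4, 2) → (-3/2, -5, 3); (4, -2, -5) → (-1, -3, -4)
T4 shear: x ← x + 2·z: (-3/2, -5, 3) → (9/2, -5, 3); (-1, -3, -4) → (-9, -3, -4)
T5 reflect across x = 0: (9/2, -5, 3) → (-9/2, -5, 3); (-9, -3, -4) → (9, -3, -4)
T6 rotate right-handed about the x-axis with cos θ = -7/25, sin θ = 24/25: (-9/2, -5, 3) → (-9/2, -37/25, -141/25); (9, -3, -4) → (9, 117/25, -44/25)

image vertices: (-9/2, -37/25, -141/25), (9, 117/25, -44/25)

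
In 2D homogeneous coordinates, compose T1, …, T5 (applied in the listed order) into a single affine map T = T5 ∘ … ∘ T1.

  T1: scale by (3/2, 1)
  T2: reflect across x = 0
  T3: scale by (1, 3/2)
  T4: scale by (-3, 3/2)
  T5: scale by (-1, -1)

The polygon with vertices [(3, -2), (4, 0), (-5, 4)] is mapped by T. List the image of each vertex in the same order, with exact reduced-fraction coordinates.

T1 scale by (3/2, 1): (3, -2) → (9/2, -2); (4, 0) → (6, 0); (-5, 4) → (-15/2, 4)
T2 reflect across x = 0: (9/2, -2) → (-9/2, -2); (6, 0) → (-6, 0); (-15/2, 4) → (15/2, 4)
T3 scale by (1, 3/2): (-9/2, -2) → (-9/2, -3); (-6, 0) → (-6, 0); (15/2, 4) → (15/2, 6)
T4 scale by (-3, 3/2): (-9/2, -3) → (27/2, -9/2); (-6, 0) → (18, 0); (15/2, 6) → (-45/2, 9)
T5 scale by (-1, -1): (27/2, -9/2) → (-27/2, 9/2); (18, 0) → (-18, 0); (-45/2, 9) → (45/2, -9)

image vertices: (-27/2, 9/2), (-18, 0), (45/2, -9)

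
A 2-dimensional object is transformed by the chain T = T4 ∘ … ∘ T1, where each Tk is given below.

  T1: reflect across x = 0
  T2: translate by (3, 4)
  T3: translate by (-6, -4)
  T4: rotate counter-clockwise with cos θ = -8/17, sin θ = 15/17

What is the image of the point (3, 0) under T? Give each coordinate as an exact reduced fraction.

T1 reflect across x = 0: (3, 0) → (-3, 0)
T2 translate by (3, 4): (-3, 0) → (0, 4)
T3 translate by (-6, -4): (0, 4) → (-6, 0)
T4 rotate counter-clockwise with cos θ = -8/17, sin θ = 15/17: (-6, 0) → (48/17, -90/17)

T(p) = (48/17, -90/17)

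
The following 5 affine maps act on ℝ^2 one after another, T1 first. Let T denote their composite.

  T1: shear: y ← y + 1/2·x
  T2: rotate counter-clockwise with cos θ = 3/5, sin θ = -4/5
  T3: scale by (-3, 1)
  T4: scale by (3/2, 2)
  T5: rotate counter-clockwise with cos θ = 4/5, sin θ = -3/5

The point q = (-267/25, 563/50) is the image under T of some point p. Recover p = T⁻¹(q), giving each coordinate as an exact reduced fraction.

T1 = [1 0 0; 1/2 1 0; 0 0 1]
T2·T1 = [1 4/5 0; -1/2 3/5 0; 0 0 1]
T3·…·T1 = [-3 -12/5 0; -1/2 3/5 0; 0 0 1]
T4·…·T1 = [-9/2 -18/5 0; -1 6/5 0; 0 0 1]
T5·…·T1 = [-21/5 -54/25 0; 19/10 78/25 0; 0 0 1]
det M = -9; M⁻¹ = [-26/75 -6/25 0; 19/90 7/15 0; 0 0 1]
M⁻¹ · (-267/25, 563/50)ᵀ = (1, 3)ᵀ

p = (1, 3)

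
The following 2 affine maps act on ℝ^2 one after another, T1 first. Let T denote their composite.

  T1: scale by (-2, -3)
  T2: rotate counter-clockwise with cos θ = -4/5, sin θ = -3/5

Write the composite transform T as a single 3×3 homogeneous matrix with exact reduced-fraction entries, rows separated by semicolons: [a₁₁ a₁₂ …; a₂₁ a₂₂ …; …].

T = [8/5 -9/5 0; 6/5 12/5 0; 0 0 1]

T1 = [-2 0 0; 0 -3 0; 0 0 1]
T2·T1 = [8/5 -9/5 0; 6/5 12/5 0; 0 0 1]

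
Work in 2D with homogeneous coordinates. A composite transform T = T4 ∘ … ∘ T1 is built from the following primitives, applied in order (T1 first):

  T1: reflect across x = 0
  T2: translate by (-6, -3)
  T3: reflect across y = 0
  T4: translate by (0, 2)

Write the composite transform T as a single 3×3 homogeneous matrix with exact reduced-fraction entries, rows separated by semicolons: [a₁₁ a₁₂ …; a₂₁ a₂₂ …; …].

T = [-1 0 -6; 0 -1 5; 0 0 1]

T1 = [-1 0 0; 0 1 0; 0 0 1]
T2·T1 = [-1 0 -6; 0 1 -3; 0 0 1]
T3·…·T1 = [-1 0 -6; 0 -1 3; 0 0 1]
T4·…·T1 = [-1 0 -6; 0 -1 5; 0 0 1]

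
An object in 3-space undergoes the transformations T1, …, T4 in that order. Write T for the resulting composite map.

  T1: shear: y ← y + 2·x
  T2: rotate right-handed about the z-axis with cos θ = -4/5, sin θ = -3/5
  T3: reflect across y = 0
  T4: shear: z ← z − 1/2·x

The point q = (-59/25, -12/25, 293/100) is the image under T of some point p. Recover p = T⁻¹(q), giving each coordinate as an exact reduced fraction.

T1 = [1 0 0 0; 2 1 0 0; 0 0 1 0; 0 0 0 1]
T2·T1 = [2/5 3/5 0 0; -11/5 -4/5 0 0; 0 0 1 0; 0 0 0 1]
T3·…·T1 = [2/5 3/5 0 0; 11/5 4/5 0 0; 0 0 1 0; 0 0 0 1]
T4·…·T1 = [2/5 3/5 0 0; 11/5 4/5 0 0; -1/5 -3/10 1 0; 0 0 0 1]
det M = -1; M⁻¹ = [-4/5 3/5 0 0; 11/5 -2/5 0 0; 1/2 0 1 0; 0 0 0 1]
M⁻¹ · (-59/25, -12/25, 293/100)ᵀ = (8/5, -5, 7/4)ᵀ

p = (8/5, -5, 7/4)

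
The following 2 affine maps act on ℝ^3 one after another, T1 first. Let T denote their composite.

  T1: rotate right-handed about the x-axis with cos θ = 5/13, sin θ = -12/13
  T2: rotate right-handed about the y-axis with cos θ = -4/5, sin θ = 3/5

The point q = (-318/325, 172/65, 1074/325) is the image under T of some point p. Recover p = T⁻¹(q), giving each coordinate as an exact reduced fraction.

p = (-6/5, 4, 6/5)

T1 = [1 0 0 0; 0 5/13 12/13 0; 0 -12/13 5/13 0; 0 0 0 1]
T2·T1 = [-4/5 -36/65 3/13 0; 0 5/13 12/13 0; -3/5 48/65 -4/13 0; 0 0 0 1]
det M = 1; M⁻¹ = [-4/5 0 -3/5 0; -36/65 5/13 48/65 0; 3/13 12/13 -4/13 0; 0 0 0 1]
M⁻¹ · (-318/325, 172/65, 1074/325)ᵀ = (-6/5, 4, 6/5)ᵀ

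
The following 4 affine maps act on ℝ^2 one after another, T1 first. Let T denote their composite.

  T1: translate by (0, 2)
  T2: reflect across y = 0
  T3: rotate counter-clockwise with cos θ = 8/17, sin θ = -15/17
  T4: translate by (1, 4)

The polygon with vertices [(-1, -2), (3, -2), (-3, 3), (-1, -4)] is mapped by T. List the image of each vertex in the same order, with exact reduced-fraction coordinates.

image vertices: (9/17, 83/17), (41/17, 23/17), (-82/17, 73/17), (39/17, 99/17)

T1 translate by (0, 2): (-1, -2) → (-1, 0); (3, -2) → (3, 0); (-3, 3) → (-3, 5); (-1, -4) → (-1, -2)
T2 reflect across y = 0: (-1, 0) → (-1, 0); (3, 0) → (3, 0); (-3, 5) → (-3, -5); (-1, -2) → (-1, 2)
T3 rotate counter-clockwise with cos θ = 8/17, sin θ = -15/17: (-1, 0) → (-8/17, 15/17); (3, 0) → (24/17, -45/17); (-3, -5) → (-99/17, 5/17); (-1, 2) → (22/17, 31/17)
T4 translate by (1, 4): (-8/17, 15/17) → (9/17, 83/17); (24/17, -45/17) → (41/17, 23/17); (-99/17, 5/17) → (-82/17, 73/17); (22/17, 31/17) → (39/17, 99/17)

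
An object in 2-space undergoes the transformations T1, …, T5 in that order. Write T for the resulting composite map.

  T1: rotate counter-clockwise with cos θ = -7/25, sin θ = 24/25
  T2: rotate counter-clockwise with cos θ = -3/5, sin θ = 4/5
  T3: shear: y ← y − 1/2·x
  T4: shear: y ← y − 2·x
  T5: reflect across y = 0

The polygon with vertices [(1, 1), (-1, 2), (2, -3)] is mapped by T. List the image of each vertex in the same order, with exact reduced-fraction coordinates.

image vertices: (1/5, 19/10), (11/5, 59/10), (-18/5, -46/5)

T1 rotate counter-clockwise with cos θ = -7/25, sin θ = 24/25: (1, 1) → (-31/25, 17/25); (-1, 2) → (-41/25, -38/25); (2, -3) → (58/25, 69/25)
T2 rotate counter-clockwise with cos θ = -3/5, sin θ = 4/5: (-31/25, 17/25) → (1/5, -7/5); (-41/25, -38/25) → (11/5, -2/5); (58/25, 69/25) → (-18/5, 1/5)
T3 shear: y ← y − 1/2·x: (1/5, -7/5) → (1/5, -3/2); (11/5, -2/5) → (11/5, -3/2); (-18/5, 1/5) → (-18/5, 2)
T4 shear: y ← y − 2·x: (1/5, -3/2) → (1/5, -19/10); (11/5, -3/2) → (11/5, -59/10); (-18/5, 2) → (-18/5, 46/5)
T5 reflect across y = 0: (1/5, -19/10) → (1/5, 19/10); (11/5, -59/10) → (11/5, 59/10); (-18/5, 46/5) → (-18/5, -46/5)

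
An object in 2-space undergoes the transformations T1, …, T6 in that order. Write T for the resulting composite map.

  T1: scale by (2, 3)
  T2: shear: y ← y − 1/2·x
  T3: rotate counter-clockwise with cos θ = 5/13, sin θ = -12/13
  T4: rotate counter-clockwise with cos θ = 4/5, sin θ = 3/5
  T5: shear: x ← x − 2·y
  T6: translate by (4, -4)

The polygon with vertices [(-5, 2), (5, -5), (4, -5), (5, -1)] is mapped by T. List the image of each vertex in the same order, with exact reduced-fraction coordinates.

T1 scale by (2, 3): (-5, 2) → (-10, 6); (5, -5) → (10, -15); (4, -5) → (8, -15); (5, -1) → (10, -3)
T2 shear: y ← y − 1/2·x: (-10, 6) → (-10, 11); (10, -15) → (10, -20); (8, -15) → (8, -19); (10, -3) → (10, -8)
T3 rotate counter-clockwise with cos θ = 5/13, sin θ = -12/13: (-10, 11) → (82/13, 175/13); (10, -20) → (-190/13, -220/13); (8, -19) → (-188/13, -191/13); (10, -8) → (-46/13, -160/13)
T4 rotate counter-clockwise with cos θ = 4/5, sin θ = 3/5: (82/13, 175/13) → (-197/65, 946/65); (-190/13, -220/13) → (-20/13, -290/13); (-188/13, -191/13) → (-179/65, -1328/65); (-46/13, -160/13) → (296/65, -778/65)
T5 shear: x ← x − 2·y: (-197/65, 946/65) → (-2089/65, 946/65); (-20/13, -290/13) → (560/13, -290/13); (-179/65, -1328/65) → (2477/65, -1328/65); (296/65, -778/65) → (1852/65, -778/65)
T6 translate by (4, -4): (-2089/65, 946/65) → (-1829/65, 686/65); (560/13, -290/13) → (612/13, -342/13); (2477/65, -1328/65) → (2737/65, -1588/65); (1852/65, -778/65) → (2112/65, -1038/65)

image vertices: (-1829/65, 686/65), (612/13, -342/13), (2737/65, -1588/65), (2112/65, -1038/65)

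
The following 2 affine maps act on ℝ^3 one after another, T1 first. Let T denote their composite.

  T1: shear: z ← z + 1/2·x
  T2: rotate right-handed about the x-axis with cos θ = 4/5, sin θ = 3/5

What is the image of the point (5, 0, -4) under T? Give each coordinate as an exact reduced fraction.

T(p) = (5, 9/10, -6/5)

T1 shear: z ← z + 1/2·x: (5, 0, -4) → (5, 0, -3/2)
T2 rotate right-handed about the x-axis with cos θ = 4/5, sin θ = 3/5: (5, 0, -3/2) → (5, 9/10, -6/5)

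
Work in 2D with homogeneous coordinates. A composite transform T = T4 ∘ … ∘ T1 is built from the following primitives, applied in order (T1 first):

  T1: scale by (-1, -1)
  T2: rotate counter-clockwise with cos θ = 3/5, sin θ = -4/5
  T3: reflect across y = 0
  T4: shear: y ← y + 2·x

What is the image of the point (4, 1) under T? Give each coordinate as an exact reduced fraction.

T(p) = (-16/5, -9)

T1 scale by (-1, -1): (4, 1) → (-4, -1)
T2 rotate counter-clockwise with cos θ = 3/5, sin θ = -4/5: (-4, -1) → (-16/5, 13/5)
T3 reflect across y = 0: (-16/5, 13/5) → (-16/5, -13/5)
T4 shear: y ← y + 2·x: (-16/5, -13/5) → (-16/5, -9)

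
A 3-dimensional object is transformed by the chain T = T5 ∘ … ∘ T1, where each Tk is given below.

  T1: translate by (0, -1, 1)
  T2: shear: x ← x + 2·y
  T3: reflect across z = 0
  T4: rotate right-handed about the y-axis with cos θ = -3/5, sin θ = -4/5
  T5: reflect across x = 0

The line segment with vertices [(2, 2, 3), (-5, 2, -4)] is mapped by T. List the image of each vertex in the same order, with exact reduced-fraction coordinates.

image vertices: (-4/5, 1, 28/5), (3/5, 1, -21/5)

T1 translate by (0, -1, 1): (2, 2, 3) → (2, 1, 4); (-5, 2, -4) → (-5, 1, -3)
T2 shear: x ← x + 2·y: (2, 1, 4) → (4, 1, 4); (-5, 1, -3) → (-3, 1, -3)
T3 reflect across z = 0: (4, 1, 4) → (4, 1, -4); (-3, 1, -3) → (-3, 1, 3)
T4 rotate right-handed about the y-axis with cos θ = -3/5, sin θ = -4/5: (4, 1, -4) → (4/5, 1, 28/5); (-3, 1, 3) → (-3/5, 1, -21/5)
T5 reflect across x = 0: (4/5, 1, 28/5) → (-4/5, 1, 28/5); (-3/5, 1, -21/5) → (3/5, 1, -21/5)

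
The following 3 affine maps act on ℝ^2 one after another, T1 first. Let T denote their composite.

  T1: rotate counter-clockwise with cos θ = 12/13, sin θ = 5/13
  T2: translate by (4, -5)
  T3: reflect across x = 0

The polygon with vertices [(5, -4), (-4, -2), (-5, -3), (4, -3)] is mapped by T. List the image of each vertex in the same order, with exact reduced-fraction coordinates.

T1 rotate counter-clockwise with cos θ = 12/13, sin θ = 5/13: (5, -4) → (80/13, -23/13); (-4, -2) → (-38/13, -44/13); (-5, -3) → (-45/13, -61/13); (4, -3) → (63/13, -16/13)
T2 translate by (4, -5): (80/13, -23/13) → (132/13, -88/13); (-38/13, -44/13) → (14/13, -109/13); (-45/13, -61/13) → (7/13, -126/13); (63/13, -16/13) → (115/13, -81/13)
T3 reflect across x = 0: (132/13, -88/13) → (-132/13, -88/13); (14/13, -109/13) → (-14/13, -109/13); (7/13, -126/13) → (-7/13, -126/13); (115/13, -81/13) → (-115/13, -81/13)

image vertices: (-132/13, -88/13), (-14/13, -109/13), (-7/13, -126/13), (-115/13, -81/13)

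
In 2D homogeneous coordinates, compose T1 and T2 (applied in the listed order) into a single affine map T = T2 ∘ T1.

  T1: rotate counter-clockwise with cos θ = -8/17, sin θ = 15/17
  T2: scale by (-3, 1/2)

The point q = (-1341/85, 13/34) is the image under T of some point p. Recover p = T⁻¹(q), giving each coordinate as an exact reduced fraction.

p = (-9/5, -5)

T1 = [-8/17 -15/17 0; 15/17 -8/17 0; 0 0 1]
T2·T1 = [24/17 45/17 0; 15/34 -4/17 0; 0 0 1]
det M = -3/2; M⁻¹ = [8/51 30/17 0; 5/17 -16/17 0; 0 0 1]
M⁻¹ · (-1341/85, 13/34)ᵀ = (-9/5, -5)ᵀ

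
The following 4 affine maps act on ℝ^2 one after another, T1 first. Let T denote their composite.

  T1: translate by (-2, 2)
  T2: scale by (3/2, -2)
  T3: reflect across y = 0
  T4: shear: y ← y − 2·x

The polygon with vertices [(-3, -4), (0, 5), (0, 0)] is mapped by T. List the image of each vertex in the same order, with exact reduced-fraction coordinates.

T1 translate by (-2, 2): (-3, -4) → (-5, -2); (0, 5) → (-2, 7); (0, 0) → (-2, 2)
T2 scale by (3/2, -2): (-5, -2) → (-15/2, 4); (-2, 7) → (-3, -14); (-2, 2) → (-3, -4)
T3 reflect across y = 0: (-15/2, 4) → (-15/2, -4); (-3, -14) → (-3, 14); (-3, -4) → (-3, 4)
T4 shear: y ← y − 2·x: (-15/2, -4) → (-15/2, 11); (-3, 14) → (-3, 20); (-3, 4) → (-3, 10)

image vertices: (-15/2, 11), (-3, 20), (-3, 10)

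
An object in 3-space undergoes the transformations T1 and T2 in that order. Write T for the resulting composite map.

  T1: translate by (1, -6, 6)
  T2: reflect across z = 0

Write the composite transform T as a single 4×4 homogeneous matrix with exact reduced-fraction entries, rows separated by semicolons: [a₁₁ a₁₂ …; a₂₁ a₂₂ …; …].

T1 = [1 0 0 1; 0 1 0 -6; 0 0 1 6; 0 0 0 1]
T2·T1 = [1 0 0 1; 0 1 0 -6; 0 0 -1 -6; 0 0 0 1]

T = [1 0 0 1; 0 1 0 -6; 0 0 -1 -6; 0 0 0 1]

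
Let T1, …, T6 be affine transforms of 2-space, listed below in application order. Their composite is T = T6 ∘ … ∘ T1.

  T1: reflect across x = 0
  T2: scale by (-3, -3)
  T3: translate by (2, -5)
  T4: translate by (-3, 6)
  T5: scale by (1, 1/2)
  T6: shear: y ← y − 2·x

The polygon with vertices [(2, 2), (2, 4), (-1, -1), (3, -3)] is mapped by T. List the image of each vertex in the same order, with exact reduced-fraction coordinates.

T1 reflect across x = 0: (2, 2) → (-2, 2); (2, 4) → (-2, 4); (-1, -1) → (1, -1); (3, -3) → (-3, -3)
T2 scale by (-3, -3): (-2, 2) → (6, -6); (-2, 4) → (6, -12); (1, -1) → (-3, 3); (-3, -3) → (9, 9)
T3 translate by (2, -5): (6, -6) → (8, -11); (6, -12) → (8, -17); (-3, 3) → (-1, -2); (9, 9) → (11, 4)
T4 translate by (-3, 6): (8, -11) → (5, -5); (8, -17) → (5, -11); (-1, -2) → (-4, 4); (11, 4) → (8, 10)
T5 scale by (1, 1/2): (5, -5) → (5, -5/2); (5, -11) → (5, -11/2); (-4, 4) → (-4, 2); (8, 10) → (8, 5)
T6 shear: y ← y − 2·x: (5, -5/2) → (5, -25/2); (5, -11/2) → (5, -31/2); (-4, 2) → (-4, 10); (8, 5) → (8, -11)

image vertices: (5, -25/2), (5, -31/2), (-4, 10), (8, -11)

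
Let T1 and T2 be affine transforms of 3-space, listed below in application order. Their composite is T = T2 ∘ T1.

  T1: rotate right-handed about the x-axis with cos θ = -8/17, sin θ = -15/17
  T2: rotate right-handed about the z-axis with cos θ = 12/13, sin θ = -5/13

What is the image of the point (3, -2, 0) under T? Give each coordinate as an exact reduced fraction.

T(p) = (692/221, -63/221, 30/17)

T1 rotate right-handed about the x-axis with cos θ = -8/17, sin θ = -15/17: (3, -2, 0) → (3, 16/17, 30/17)
T2 rotate right-handed about the z-axis with cos θ = 12/13, sin θ = -5/13: (3, 16/17, 30/17) → (692/221, -63/221, 30/17)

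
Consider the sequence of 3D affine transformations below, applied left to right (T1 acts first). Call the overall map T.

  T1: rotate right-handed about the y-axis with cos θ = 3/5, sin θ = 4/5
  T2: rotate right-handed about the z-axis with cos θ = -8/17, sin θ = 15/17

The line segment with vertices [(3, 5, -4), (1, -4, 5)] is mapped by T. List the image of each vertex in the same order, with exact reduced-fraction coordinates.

T1 rotate right-handed about the y-axis with cos θ = 3/5, sin θ = 4/5: (3, 5, -4) → (-7/5, 5, -24/5); (1, -4, 5) → (23/5, -4, 11/5)
T2 rotate right-handed about the z-axis with cos θ = -8/17, sin θ = 15/17: (-7/5, 5, -24/5) → (-319/85, -61/17, -24/5); (23/5, -4, 11/5) → (116/85, 101/17, 11/5)

image vertices: (-319/85, -61/17, -24/5), (116/85, 101/17, 11/5)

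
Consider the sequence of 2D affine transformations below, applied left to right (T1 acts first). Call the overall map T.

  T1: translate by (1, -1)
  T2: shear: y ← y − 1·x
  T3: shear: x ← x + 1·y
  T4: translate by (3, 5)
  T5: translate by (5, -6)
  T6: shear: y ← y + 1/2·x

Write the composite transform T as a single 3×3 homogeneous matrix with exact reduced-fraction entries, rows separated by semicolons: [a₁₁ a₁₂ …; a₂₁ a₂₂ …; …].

T1 = [1 0 1; 0 1 -1; 0 0 1]
T2·T1 = [1 0 1; -1 1 -2; 0 0 1]
T3·…·T1 = [0 1 -1; -1 1 -2; 0 0 1]
T4·…·T1 = [0 1 2; -1 1 3; 0 0 1]
T5·…·T1 = [0 1 7; -1 1 -3; 0 0 1]
T6·…·T1 = [0 1 7; -1 3/2 1/2; 0 0 1]

T = [0 1 7; -1 3/2 1/2; 0 0 1]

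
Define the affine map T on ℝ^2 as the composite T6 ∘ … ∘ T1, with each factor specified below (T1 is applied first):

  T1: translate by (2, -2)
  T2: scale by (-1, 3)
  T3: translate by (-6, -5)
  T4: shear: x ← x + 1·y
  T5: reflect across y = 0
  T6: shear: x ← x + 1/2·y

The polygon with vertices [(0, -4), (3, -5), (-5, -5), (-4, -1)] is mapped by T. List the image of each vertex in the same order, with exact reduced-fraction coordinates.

T1 translate by (2, -2): (0, -4) → (2, -6); (3, -5) → (5, -7); (-5, -5) → (-3, -7); (-4, -1) → (-2, -3)
T2 scale by (-1, 3): (2, -6) → (-2, -18); (5, -7) → (-5, -21); (-3, -7) → (3, -21); (-2, -3) → (2, -9)
T3 translate by (-6, -5): (-2, -18) → (-8, -23); (-5, -21) → (-11, -26); (3, -21) → (-3, -26); (2, -9) → (-4, -14)
T4 shear: x ← x + 1·y: (-8, -23) → (-31, -23); (-11, -26) → (-37, -26); (-3, -26) → (-29, -26); (-4, -14) → (-18, -14)
T5 reflect across y = 0: (-31, -23) → (-31, 23); (-37, -26) → (-37, 26); (-29, -26) → (-29, 26); (-18, -14) → (-18, 14)
T6 shear: x ← x + 1/2·y: (-31, 23) → (-39/2, 23); (-37, 26) → (-24, 26); (-29, 26) → (-16, 26); (-18, 14) → (-11, 14)

image vertices: (-39/2, 23), (-24, 26), (-16, 26), (-11, 14)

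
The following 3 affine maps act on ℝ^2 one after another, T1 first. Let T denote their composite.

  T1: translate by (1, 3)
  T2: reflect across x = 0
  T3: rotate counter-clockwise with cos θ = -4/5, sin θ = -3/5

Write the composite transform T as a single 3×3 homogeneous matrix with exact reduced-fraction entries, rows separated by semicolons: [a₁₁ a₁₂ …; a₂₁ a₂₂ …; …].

T1 = [1 0 1; 0 1 3; 0 0 1]
T2·T1 = [-1 0 -1; 0 1 3; 0 0 1]
T3·…·T1 = [4/5 3/5 13/5; 3/5 -4/5 -9/5; 0 0 1]

T = [4/5 3/5 13/5; 3/5 -4/5 -9/5; 0 0 1]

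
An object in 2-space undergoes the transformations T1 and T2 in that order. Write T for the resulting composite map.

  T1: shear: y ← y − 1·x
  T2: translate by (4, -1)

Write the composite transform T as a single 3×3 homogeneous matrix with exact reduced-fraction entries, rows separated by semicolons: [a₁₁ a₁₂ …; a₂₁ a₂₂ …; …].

T1 = [1 0 0; -1 1 0; 0 0 1]
T2·T1 = [1 0 4; -1 1 -1; 0 0 1]

T = [1 0 4; -1 1 -1; 0 0 1]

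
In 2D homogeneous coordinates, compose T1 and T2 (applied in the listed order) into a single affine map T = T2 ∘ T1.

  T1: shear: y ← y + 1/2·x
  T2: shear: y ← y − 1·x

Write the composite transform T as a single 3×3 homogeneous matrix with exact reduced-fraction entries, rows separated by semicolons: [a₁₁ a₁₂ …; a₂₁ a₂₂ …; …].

T = [1 0 0; -1/2 1 0; 0 0 1]

T1 = [1 0 0; 1/2 1 0; 0 0 1]
T2·T1 = [1 0 0; -1/2 1 0; 0 0 1]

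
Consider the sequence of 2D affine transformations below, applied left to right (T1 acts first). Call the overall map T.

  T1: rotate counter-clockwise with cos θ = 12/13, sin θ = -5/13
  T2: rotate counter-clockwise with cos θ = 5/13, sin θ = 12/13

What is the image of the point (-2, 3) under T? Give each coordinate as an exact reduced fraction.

T(p) = (-597/169, 122/169)

T1 rotate counter-clockwise with cos θ = 12/13, sin θ = -5/13: (-2, 3) → (-9/13, 46/13)
T2 rotate counter-clockwise with cos θ = 5/13, sin θ = 12/13: (-9/13, 46/13) → (-597/169, 122/169)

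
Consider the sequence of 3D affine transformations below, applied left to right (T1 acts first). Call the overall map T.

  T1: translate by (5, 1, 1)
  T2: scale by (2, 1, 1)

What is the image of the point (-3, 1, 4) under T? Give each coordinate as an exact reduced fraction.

T1 translate by (5, 1, 1): (-3, 1, 4) → (2, 2, 5)
T2 scale by (2, 1, 1): (2, 2, 5) → (4, 2, 5)

T(p) = (4, 2, 5)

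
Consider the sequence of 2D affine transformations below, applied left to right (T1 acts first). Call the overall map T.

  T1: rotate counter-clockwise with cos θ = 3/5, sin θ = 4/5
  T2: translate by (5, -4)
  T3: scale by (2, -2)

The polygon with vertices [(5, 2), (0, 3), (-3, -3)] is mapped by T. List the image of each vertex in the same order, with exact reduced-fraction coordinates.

image vertices: (64/5, -12/5), (26/5, 22/5), (56/5, 82/5)

T1 rotate counter-clockwise with cos θ = 3/5, sin θ = 4/5: (5, 2) → (7/5, 26/5); (0, 3) → (-12/5, 9/5); (-3, -3) → (3/5, -21/5)
T2 translate by (5, -4): (7/5, 26/5) → (32/5, 6/5); (-12/5, 9/5) → (13/5, -11/5); (3/5, -21/5) → (28/5, -41/5)
T3 scale by (2, -2): (32/5, 6/5) → (64/5, -12/5); (13/5, -11/5) → (26/5, 22/5); (28/5, -41/5) → (56/5, 82/5)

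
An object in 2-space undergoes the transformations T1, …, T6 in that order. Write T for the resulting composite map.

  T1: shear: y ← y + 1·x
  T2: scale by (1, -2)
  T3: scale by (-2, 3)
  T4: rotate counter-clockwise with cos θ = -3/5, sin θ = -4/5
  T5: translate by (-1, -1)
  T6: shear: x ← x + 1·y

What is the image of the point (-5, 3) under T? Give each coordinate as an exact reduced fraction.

T1 shear: y ← y + 1·x: (-5, 3) → (-5, -2)
T2 scale by (1, -2): (-5, -2) → (-5, 4)
T3 scale by (-2, 3): (-5, 4) → (10, 12)
T4 rotate counter-clockwise with cos θ = -3/5, sin θ = -4/5: (10, 12) → (18/5, -76/5)
T5 translate by (-1, -1): (18/5, -76/5) → (13/5, -81/5)
T6 shear: x ← x + 1·y: (13/5, -81/5) → (-68/5, -81/5)

T(p) = (-68/5, -81/5)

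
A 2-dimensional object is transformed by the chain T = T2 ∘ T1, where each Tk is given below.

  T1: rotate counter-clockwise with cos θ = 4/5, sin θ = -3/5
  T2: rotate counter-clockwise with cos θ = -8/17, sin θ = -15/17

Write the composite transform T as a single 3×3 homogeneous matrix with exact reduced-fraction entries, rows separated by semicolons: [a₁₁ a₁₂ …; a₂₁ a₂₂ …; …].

T = [-77/85 36/85 0; -36/85 -77/85 0; 0 0 1]

T1 = [4/5 3/5 0; -3/5 4/5 0; 0 0 1]
T2·T1 = [-77/85 36/85 0; -36/85 -77/85 0; 0 0 1]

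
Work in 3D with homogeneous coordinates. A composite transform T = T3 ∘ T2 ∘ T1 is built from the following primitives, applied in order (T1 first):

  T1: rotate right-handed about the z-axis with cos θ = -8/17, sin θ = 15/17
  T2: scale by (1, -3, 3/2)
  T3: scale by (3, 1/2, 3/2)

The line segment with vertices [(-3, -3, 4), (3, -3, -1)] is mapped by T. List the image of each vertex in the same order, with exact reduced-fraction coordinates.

T1 rotate right-handed about the z-axis with cos θ = -8/17, sin θ = 15/17: (-3, -3, 4) → (69/17, -21/17, 4); (3, -3, -1) → (21/17, 69/17, -1)
T2 scale by (1, -3, 3/2): (69/17, -21/17, 4) → (69/17, 63/17, 6); (21/17, 69/17, -1) → (21/17, -207/17, -3/2)
T3 scale by (3, 1/2, 3/2): (69/17, 63/17, 6) → (207/17, 63/34, 9); (21/17, -207/17, -3/2) → (63/17, -207/34, -9/4)

image vertices: (207/17, 63/34, 9), (63/17, -207/34, -9/4)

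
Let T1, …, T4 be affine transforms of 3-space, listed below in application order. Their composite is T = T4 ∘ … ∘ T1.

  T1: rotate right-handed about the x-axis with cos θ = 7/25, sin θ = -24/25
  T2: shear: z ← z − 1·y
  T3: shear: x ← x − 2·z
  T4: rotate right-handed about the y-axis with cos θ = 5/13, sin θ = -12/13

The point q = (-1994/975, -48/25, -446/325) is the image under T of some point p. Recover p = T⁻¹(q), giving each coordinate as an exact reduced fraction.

T1 = [1 0 0 0; 0 7/25 24/25 0; 0 -24/25 7/25 0; 0 0 0 1]
T2·T1 = [1 0 0 0; 0 7/25 24/25 0; 0 -31/25 -17/25 0; 0 0 0 1]
T3·…·T1 = [1 62/25 34/25 0; 0 7/25 24/25 0; 0 -31/25 -17/25 0; 0 0 0 1]
T4·…·T1 = [5/13 682/325 374/325 0; 0 7/25 24/25 0; 12/13 589/325 323/325 0; 0 0 0 1]
det M = 1; M⁻¹ = [-19/13 0 22/13 0; 288/325 -17/25 -24/65 0; -84/325 31/25 7/65 0; 0 0 0 1]
M⁻¹ · (-1994/975, -48/25, -446/325)ᵀ = (2/3, 0, -2)ᵀ

p = (2/3, 0, -2)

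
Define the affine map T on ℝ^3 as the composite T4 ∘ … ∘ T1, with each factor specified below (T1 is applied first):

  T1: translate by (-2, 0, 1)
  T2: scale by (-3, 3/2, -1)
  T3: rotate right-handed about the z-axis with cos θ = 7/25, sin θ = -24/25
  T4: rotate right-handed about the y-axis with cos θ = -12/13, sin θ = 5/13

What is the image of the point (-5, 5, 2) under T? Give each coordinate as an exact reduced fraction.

T1 translate by (-2, 0, 1): (-5, 5, 2) → (-7, 5, 3)
T2 scale by (-3, 3/2, -1): (-7, 5, 3) → (21, 15/2, -3)
T3 rotate right-handed about the z-axis with cos θ = 7/25, sin θ = -24/25: (21, 15/2, -3) → (327/25, -903/50, -3)
T4 rotate right-handed about the y-axis with cos θ = -12/13, sin θ = 5/13: (327/25, -903/50, -3) → (-4299/325, -903/50, -147/65)

T(p) = (-4299/325, -903/50, -147/65)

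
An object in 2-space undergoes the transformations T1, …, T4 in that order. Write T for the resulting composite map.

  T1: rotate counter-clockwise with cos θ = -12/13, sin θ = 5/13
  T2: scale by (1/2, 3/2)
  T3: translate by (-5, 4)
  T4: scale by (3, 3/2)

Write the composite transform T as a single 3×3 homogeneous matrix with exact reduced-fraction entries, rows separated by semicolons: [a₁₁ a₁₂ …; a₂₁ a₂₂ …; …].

T1 = [-12/13 -5/13 0; 5/13 -12/13 0; 0 0 1]
T2·T1 = [-6/13 -5/26 0; 15/26 -18/13 0; 0 0 1]
T3·…·T1 = [-6/13 -5/26 -5; 15/26 -18/13 4; 0 0 1]
T4·…·T1 = [-18/13 -15/26 -15; 45/52 -27/13 6; 0 0 1]

T = [-18/13 -15/26 -15; 45/52 -27/13 6; 0 0 1]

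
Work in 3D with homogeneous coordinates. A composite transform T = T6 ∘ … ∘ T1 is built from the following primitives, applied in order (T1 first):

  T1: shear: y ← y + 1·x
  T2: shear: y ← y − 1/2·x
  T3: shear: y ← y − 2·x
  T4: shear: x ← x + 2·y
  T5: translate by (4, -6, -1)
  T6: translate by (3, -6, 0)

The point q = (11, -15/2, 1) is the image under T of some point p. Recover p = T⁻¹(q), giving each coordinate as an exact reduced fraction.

T1 = [1 0 0 0; 1 1 0 0; 0 0 1 0; 0 0 0 1]
T2·T1 = [1 0 0 0; 1/2 1 0 0; 0 0 1 0; 0 0 0 1]
T3·…·T1 = [1 0 0 0; -3/2 1 0 0; 0 0 1 0; 0 0 0 1]
T4·…·T1 = [-2 2 0 0; -3/2 1 0 0; 0 0 1 0; 0 0 0 1]
T5·…·T1 = [-2 2 0 4; -3/2 1 0 -6; 0 0 1 -1; 0 0 0 1]
T6·…·T1 = [-2 2 0 7; -3/2 1 0 -12; 0 0 1 -1; 0 0 0 1]
det M = 1; M⁻¹ = [1 -2 0 -31; 3/2 -2 0 -69/2; 0 0 1 1; 0 0 0 1]
M⁻¹ · (11, -15/2, 1)ᵀ = (-5, -3, 2)ᵀ

p = (-5, -3, 2)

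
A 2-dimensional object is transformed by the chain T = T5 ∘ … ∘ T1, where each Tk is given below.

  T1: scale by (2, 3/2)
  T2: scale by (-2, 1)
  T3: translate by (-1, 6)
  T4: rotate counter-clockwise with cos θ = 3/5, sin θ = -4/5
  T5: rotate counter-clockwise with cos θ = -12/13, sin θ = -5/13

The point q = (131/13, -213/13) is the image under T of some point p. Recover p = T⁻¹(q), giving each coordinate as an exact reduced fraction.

T1 = [2 0 0; 0 3/2 0; 0 0 1]
T2·T1 = [-4 0 0; 0 3/2 0; 0 0 1]
T3·…·T1 = [-4 0 -1; 0 3/2 6; 0 0 1]
T4·…·T1 = [-12/5 6/5 21/5; 16/5 9/10 22/5; 0 0 1]
T5·…·T1 = [224/65 -99/130 -142/65; -132/65 -84/65 -369/65; 0 0 1]
det M = -6; M⁻¹ = [14/65 -33/260 -1/4; -22/65 -112/195 -4; 0 0 1]
M⁻¹ · (131/13, -213/13)ᵀ = (4, 2)ᵀ

p = (4, 2)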